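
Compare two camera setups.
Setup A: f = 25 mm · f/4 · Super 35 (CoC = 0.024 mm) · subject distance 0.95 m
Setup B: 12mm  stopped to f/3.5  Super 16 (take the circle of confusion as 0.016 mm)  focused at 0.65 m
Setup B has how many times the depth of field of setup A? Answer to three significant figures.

Setup A: H = 25²/(4×0.024) + 25 ≈ 6535.4 mm; DoF = Df − Dn = 1107.33 − 831.82 ≈ 275.51 mm.
Setup B: H = 12²/(3.5×0.016) + 12 ≈ 2583.4 mm; DoF = Df − Dn = 864.49 − 520.79 ≈ 343.70 mm.
Ratio = 343.70 / 275.51 ≈ 1.25.

1.25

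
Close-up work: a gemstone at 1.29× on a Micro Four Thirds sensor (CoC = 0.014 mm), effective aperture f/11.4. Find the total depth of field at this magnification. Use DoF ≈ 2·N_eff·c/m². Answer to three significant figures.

At magnification m, DoF ≈ 2·N_eff·c/m² = 2 × 11.4 × 0.014 / 1.29² = 0.3192 / 1.664 ≈ 0.192 mm.

0.192 mm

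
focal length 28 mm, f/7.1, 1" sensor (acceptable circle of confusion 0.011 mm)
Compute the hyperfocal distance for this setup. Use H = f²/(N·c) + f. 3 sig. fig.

Hyperfocal distance H = f²/(N·c) + f = 28²/(7.1 × 0.011) + 28 = 784/0.0781 + 28 ≈ 10066.4 mm ≈ 10.1 m.

10.1 m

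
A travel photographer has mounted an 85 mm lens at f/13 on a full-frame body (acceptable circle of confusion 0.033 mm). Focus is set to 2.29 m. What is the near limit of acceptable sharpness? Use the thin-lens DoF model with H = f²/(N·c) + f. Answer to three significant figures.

Hyperfocal distance H = f²/(N·c) + f = 85²/(13 × 0.033) + 85 = 7225/0.429 + 85 ≈ 16926.5 mm ≈ 16.93 m.
Near limit Dn = s·(H − f)/(H + s − 2f) = 2290 × (16926.5 − 85) / (16926.5 + 2290 − 2 × 85) = 2290 × 16841.5 / 19046.5 ≈ 2024.9 mm ≈ 2.02 m.

2.02 m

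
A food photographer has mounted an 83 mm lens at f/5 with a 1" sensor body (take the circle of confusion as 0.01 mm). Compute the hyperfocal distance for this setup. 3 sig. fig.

Hyperfocal distance H = f²/(N·c) + f = 83²/(5 × 0.01) + 83 = 6889/0.05 + 83 ≈ 137863.0 mm ≈ 138 m.

138 m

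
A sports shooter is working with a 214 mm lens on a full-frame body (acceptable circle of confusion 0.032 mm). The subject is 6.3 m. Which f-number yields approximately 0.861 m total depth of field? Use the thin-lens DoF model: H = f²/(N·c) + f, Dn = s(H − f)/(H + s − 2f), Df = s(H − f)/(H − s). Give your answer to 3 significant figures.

Write h = H − f = f²/(N·c). The thin-lens limits are Dn = s·h/(h + (s−f)) and Df = s·h/(h − (s−f)), so DoF = Df − Dn = 2·s·(s−f)·h / (h² − (s−f)²).
That is a quadratic in h: DoF·h² − 2·s·(s−f)·h − DoF·(s−f)² = 0 ⇒ h = (s−f)·(s + √(s² + DoF²)) / DoF = 6086 × (6300 + √(6300² + 861²)) / 861 = 6086 × (6300 + 6358.56) / 861 ≈ 89477 mm.
Then N = f²/(c·h) = 214² / (0.032 × 89477) = 45796 / 2863.3 ≈ 16.

f/16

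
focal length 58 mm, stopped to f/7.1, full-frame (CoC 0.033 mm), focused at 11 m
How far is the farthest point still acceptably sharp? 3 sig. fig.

Hyperfocal distance H = f²/(N·c) + f = 58²/(7.1 × 0.033) + 58 = 3364/0.2343 + 58 ≈ 14415.7 mm ≈ 14.42 m.
Far limit Df = s·(H − f)/(H − s) = 11000 × (14415.7 − 58) / (14415.7 − 11000) = 11000 × 14357.7 / 3415.7 ≈ 46238 mm ≈ 46.2 m.

46.2 m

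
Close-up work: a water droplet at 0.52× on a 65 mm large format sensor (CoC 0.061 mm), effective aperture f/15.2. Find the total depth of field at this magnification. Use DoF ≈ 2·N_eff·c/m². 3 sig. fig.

6.86 mm

At magnification m, DoF ≈ 2·N_eff·c/m² = 2 × 15.2 × 0.061 / 0.52² = 1.854 / 0.2704 ≈ 6.86 mm.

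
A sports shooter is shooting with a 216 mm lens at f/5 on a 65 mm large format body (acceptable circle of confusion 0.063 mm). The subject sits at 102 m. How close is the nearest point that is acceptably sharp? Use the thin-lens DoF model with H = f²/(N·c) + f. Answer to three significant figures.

Hyperfocal distance H = f²/(N·c) + f = 216²/(5 × 0.063) + 216 = 46656/0.315 + 216 ≈ 148330.3 mm ≈ 148.3 m.
Near limit Dn = s·(H − f)/(H + s − 2f) = 102000 × (148330.3 − 216) / (148330.3 + 102000 − 2 × 216) = 102000 × 148114.3 / 249898.3 ≈ 60455 mm ≈ 60.5 m.

60.5 m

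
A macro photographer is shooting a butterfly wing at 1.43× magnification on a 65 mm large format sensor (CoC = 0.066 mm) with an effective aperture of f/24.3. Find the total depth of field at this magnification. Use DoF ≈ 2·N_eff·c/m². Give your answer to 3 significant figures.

1.57 mm

At magnification m, DoF ≈ 2·N_eff·c/m² = 2 × 24.3 × 0.066 / 1.43² = 3.208 / 2.045 ≈ 1.57 mm.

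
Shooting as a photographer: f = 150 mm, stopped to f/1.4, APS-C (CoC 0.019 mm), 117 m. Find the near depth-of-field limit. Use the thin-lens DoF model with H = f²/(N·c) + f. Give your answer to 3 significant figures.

103 m

Hyperfocal distance H = f²/(N·c) + f = 150²/(1.4 × 0.019) + 150 = 22500/0.0266 + 150 ≈ 846014.7 mm ≈ 846.0 m.
Near limit Dn = s·(H − f)/(H + s − 2f) = 117000 × (846014.7 − 150) / (846014.7 + 117000 − 2 × 150) = 117000 × 845864.7 / 962714.7 ≈ 102799 mm ≈ 103 m.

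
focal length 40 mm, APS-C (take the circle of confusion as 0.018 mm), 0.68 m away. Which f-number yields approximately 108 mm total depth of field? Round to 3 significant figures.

Write h = H − f = f²/(N·c). The thin-lens limits are Dn = s·h/(h + (s−f)) and Df = s·h/(h − (s−f)), so DoF = Df − Dn = 2·s·(s−f)·h / (h² − (s−f)²).
That is a quadratic in h: DoF·h² − 2·s·(s−f)·h − DoF·(s−f)² = 0 ⇒ h = (s−f)·(s + √(s² + DoF²)) / DoF = 640 × (680 + √(680² + 108²)) / 108 = 640 × (680 + 688.523) / 108 ≈ 8109.8 mm.
Then N = f²/(c·h) = 40² / (0.018 × 8109.8) = 1600 / 145.98 ≈ 11.

f/11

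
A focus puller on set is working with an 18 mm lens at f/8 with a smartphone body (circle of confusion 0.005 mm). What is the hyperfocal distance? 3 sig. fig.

8.12 m

Hyperfocal distance H = f²/(N·c) + f = 18²/(8 × 0.005) + 18 = 324/0.04 + 18 ≈ 8118.0 mm ≈ 8.12 m.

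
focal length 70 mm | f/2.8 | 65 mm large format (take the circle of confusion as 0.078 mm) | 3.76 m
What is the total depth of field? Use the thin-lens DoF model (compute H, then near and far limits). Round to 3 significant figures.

1.27 m

Hyperfocal distance H = f²/(N·c) + f = 70²/(2.8 × 0.078) + 70 = 4900/0.2184 + 70 ≈ 22505.9 mm ≈ 22.51 m.
Near limit Dn = s·(H − f)/(H + s − 2f) = 3760 × (22505.9 − 70) / (22505.9 + 3760 − 2 × 70) = 3760 × 22435.9 / 26125.9 ≈ 3228.9 mm.
Far limit Df = s·(H − f)/(H − s) = 3760 × (22505.9 − 70) / (22505.9 − 3760) = 3760 × 22435.9 / 18745.9 ≈ 4500.1 mm.
Depth of field = Df − Dn = 4500.1 − 3228.9 ≈ 1271.2 mm ≈ 1.27 m.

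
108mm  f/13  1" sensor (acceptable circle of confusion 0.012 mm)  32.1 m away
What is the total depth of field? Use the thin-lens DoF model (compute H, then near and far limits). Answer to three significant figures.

Hyperfocal distance H = f²/(N·c) + f = 108²/(13 × 0.012) + 108 = 11664/0.156 + 108 ≈ 74877.2 mm ≈ 74.88 m.
Near limit Dn = s·(H − f)/(H + s − 2f) = 32100 × (74877.2 − 108) / (74877.2 + 32100 − 2 × 108) = 32100 × 74769.2 / 106761.2 ≈ 22481 mm.
Far limit Df = s·(H − f)/(H − s) = 32100 × (74877.2 − 108) / (74877.2 − 32100) = 32100 × 74769.2 / 42777.2 ≈ 56107 mm.
Depth of field = Df − Dn = 56107 − 22481 ≈ 33626 mm ≈ 33.6 m.

33.6 m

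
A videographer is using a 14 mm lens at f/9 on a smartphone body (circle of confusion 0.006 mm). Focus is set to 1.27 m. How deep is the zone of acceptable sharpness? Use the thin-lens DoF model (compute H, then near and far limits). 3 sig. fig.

0.999 m

Hyperfocal distance H = f²/(N·c) + f = 14²/(9 × 0.006) + 14 = 196/0.054 + 14 ≈ 3643.6 mm ≈ 3.644 m.
Near limit Dn = s·(H − f)/(H + s − 2f) = 1270 × (3643.6 − 14) / (3643.6 + 1270 − 2 × 14) = 1270 × 3629.6 / 4885.6 ≈ 943.51 mm.
Far limit Df = s·(H − f)/(H − s) = 1270 × (3643.6 − 14) / (3643.6 − 1270) = 1270 × 3629.6 / 2373.6 ≈ 1942.02 mm.
Depth of field = Df − Dn = 1942.02 − 943.51 ≈ 998.51 mm ≈ 0.999 m.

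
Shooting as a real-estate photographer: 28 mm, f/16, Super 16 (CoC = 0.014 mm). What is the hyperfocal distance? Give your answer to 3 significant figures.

3.53 m

Hyperfocal distance H = f²/(N·c) + f = 28²/(16 × 0.014) + 28 = 784/0.224 + 28 ≈ 3528.0 mm ≈ 3.53 m.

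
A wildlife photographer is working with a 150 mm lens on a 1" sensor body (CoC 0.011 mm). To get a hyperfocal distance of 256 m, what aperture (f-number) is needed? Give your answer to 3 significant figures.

f/7.99

Rearrange H = f²/(N·c) + f for N: N = f² / ((H − f)·c).
N = 150² / ((256000 − 150) × 0.011) = 22500 / 2814 ≈ 7.99.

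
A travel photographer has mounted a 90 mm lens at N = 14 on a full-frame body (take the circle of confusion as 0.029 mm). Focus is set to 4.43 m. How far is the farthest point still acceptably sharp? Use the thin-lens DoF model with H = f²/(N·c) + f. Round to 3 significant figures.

Hyperfocal distance H = f²/(N·c) + f = 90²/(14 × 0.029) + 90 = 8100/0.406 + 90 ≈ 20040.7 mm ≈ 20.04 m.
Far limit Df = s·(H − f)/(H − s) = 4430 × (20040.7 − 90) / (20040.7 − 4430) = 4430 × 19950.7 / 15610.7 ≈ 5661.6 mm ≈ 5.66 m.

5.66 m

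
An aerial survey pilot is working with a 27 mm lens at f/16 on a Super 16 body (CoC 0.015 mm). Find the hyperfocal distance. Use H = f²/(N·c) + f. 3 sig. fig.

3.06 m

Hyperfocal distance H = f²/(N·c) + f = 27²/(16 × 0.015) + 27 = 729/0.24 + 27 ≈ 3064.5 mm ≈ 3.06 m.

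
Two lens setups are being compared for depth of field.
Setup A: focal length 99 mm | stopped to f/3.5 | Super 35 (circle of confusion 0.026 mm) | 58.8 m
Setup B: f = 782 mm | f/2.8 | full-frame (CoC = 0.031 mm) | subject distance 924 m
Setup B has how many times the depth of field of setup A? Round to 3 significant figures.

Setup A: H = 99²/(3.5×0.026) + 99 ≈ 107802.3 mm; DoF = Df − Dn = 129238 − 38058 ≈ 91180 mm.
Setup B: H = 782²/(2.8×0.031) + 782 ≈ 7045989.4 mm; DoF = Df − Dn = 1063343 − 816946 ≈ 246397 mm.
Ratio = 246397 / 91180 ≈ 2.70.

2.70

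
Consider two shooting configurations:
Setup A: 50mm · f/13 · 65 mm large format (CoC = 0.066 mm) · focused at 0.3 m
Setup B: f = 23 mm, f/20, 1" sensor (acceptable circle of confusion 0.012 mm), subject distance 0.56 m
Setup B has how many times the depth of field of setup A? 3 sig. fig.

5.59

Setup A: H = 50²/(13×0.066) + 50 ≈ 2963.8 mm; DoF = Df − Dn = 328.156 − 276.294 ≈ 51.862 mm.
Setup B: H = 23²/(20×0.012) + 23 ≈ 2227.2 mm; DoF = Df − Dn = 740.38 − 450.29 ≈ 290.09 mm.
Ratio = 290.09 / 51.862 ≈ 5.59.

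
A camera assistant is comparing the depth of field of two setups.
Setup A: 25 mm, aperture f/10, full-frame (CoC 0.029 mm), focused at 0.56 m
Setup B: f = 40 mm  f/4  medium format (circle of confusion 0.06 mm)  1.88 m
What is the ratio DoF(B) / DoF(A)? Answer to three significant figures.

Setup A: H = 25²/(10×0.029) + 25 ≈ 2180.2 mm; DoF = Df − Dn = 744.92 − 448.63 ≈ 296.29 mm.
Setup B: H = 40²/(4×0.06) + 40 ≈ 6706.7 mm; DoF = Df − Dn = 2596.7 − 1473.4 ≈ 1123.3 mm.
Ratio = 1123.3 / 296.29 ≈ 3.79.

3.79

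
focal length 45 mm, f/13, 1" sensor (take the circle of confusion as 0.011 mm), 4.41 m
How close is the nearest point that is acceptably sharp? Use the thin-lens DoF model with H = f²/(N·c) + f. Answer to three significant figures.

3.37 m

Hyperfocal distance H = f²/(N·c) + f = 45²/(13 × 0.011) + 45 = 2025/0.143 + 45 ≈ 14205.8 mm ≈ 14.21 m.
Near limit Dn = s·(H − f)/(H + s − 2f) = 4410 × (14205.8 − 45) / (14205.8 + 4410 − 2 × 45) = 4410 × 14160.8 / 18525.8 ≈ 3370.9 mm ≈ 3.37 m.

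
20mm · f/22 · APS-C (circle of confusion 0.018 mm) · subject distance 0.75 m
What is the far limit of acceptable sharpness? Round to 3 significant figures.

Hyperfocal distance H = f²/(N·c) + f = 20²/(22 × 0.018) + 20 = 400/0.396 + 20 ≈ 1030.1 mm ≈ 1.030 m.
Far limit Df = s·(H − f)/(H − s) = 750 × (1030.1 − 20) / (1030.1 − 750) = 750 × 1010.1 / 280.1 ≈ 2704.7 mm ≈ 2.70 m.

2.70 m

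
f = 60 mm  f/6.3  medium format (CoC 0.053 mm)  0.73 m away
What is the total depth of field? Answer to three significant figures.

91.1 mm

Hyperfocal distance H = f²/(N·c) + f = 60²/(6.3 × 0.053) + 60 = 3600/0.3339 + 60 ≈ 10841.7 mm ≈ 10.84 m.
Near limit Dn = s·(H − f)/(H + s − 2f) = 730 × (10841.7 − 60) / (10841.7 + 730 − 2 × 60) = 730 × 10781.7 / 11451.7 ≈ 687.290 mm.
Far limit Df = s·(H − f)/(H − s) = 730 × (10841.7 − 60) / (10841.7 − 730) = 730 × 10781.7 / 10111.7 ≈ 778.370 mm.
Depth of field = Df − Dn = 778.370 − 687.290 ≈ 91.080 mm.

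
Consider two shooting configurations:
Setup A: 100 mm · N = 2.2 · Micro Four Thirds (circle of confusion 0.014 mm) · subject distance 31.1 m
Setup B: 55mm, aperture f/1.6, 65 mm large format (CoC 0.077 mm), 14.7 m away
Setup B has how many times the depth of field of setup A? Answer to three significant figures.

4.54

Setup A: H = 100²/(2.2×0.014) + 100 ≈ 324775.3 mm; DoF = Df − Dn = 34382.9 − 28389.4 ≈ 5993.5 mm.
Setup B: H = 55²/(1.6×0.077) + 55 ≈ 24608.6 mm; DoF = Df − Dn = 36427 − 9208 ≈ 27219 mm.
Ratio = 27219 / 5993.5 ≈ 4.54.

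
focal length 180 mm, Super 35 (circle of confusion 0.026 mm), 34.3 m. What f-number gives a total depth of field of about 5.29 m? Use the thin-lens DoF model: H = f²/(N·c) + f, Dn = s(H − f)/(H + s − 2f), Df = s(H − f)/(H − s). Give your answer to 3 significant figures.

f/2.80

Write h = H − f = f²/(N·c). The thin-lens limits are Dn = s·h/(h + (s−f)) and Df = s·h/(h − (s−f)), so DoF = Df − Dn = 2·s·(s−f)·h / (h² − (s−f)²).
That is a quadratic in h: DoF·h² − 2·s·(s−f)·h − DoF·(s−f)² = 0 ⇒ h = (s−f)·(s + √(s² + DoF²)) / DoF = 34120 × (34300 + √(34300² + 5290²)) / 5290 = 34120 × (34300 + 34705.5) / 5290 ≈ 445079 mm.
Then N = f²/(c·h) = 180² / (0.026 × 445079) = 32400 / 11572 ≈ 2.80.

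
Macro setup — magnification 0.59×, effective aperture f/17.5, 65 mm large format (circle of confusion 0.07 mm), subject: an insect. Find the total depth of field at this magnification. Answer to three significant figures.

At magnification m, DoF ≈ 2·N_eff·c/m² = 2 × 17.5 × 0.07 / 0.59² = 2.45 / 0.3481 ≈ 7.04 mm.

7.04 mm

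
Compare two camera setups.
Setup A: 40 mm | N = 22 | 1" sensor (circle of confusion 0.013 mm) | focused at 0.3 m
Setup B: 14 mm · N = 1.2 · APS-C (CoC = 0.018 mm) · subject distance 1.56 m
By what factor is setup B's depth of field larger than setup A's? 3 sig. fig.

19.6

Setup A: H = 40²/(22×0.013) + 40 ≈ 5634.4 mm; DoF = Df − Dn = 314.622 − 286.677 ≈ 27.945 mm.
Setup B: H = 14²/(1.2×0.018) + 14 ≈ 9088.1 mm; DoF = Df − Dn = 1880.37 − 1332.91 ≈ 547.46 mm.
Ratio = 547.46 / 27.945 ≈ 19.6.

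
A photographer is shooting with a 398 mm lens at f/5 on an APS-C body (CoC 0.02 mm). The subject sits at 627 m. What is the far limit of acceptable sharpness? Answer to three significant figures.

Hyperfocal distance H = f²/(N·c) + f = 398²/(5 × 0.02) + 398 = 158404/0.1 + 398 ≈ 1584438.0 mm ≈ 1584 m.
Far limit Df = s·(H − f)/(H − s) = 627000 × (1584438.0 − 398) / (1584438.0 − 627000) = 627000 × 1584040.0 / 957438.0 ≈ 1037345 mm ≈ 1040 m.

1040 m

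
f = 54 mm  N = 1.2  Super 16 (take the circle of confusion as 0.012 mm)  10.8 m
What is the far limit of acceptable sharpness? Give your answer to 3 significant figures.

Hyperfocal distance H = f²/(N·c) + f = 54²/(1.2 × 0.012) + 54 = 2916/0.0144 + 54 ≈ 202554.0 mm ≈ 202.6 m.
Far limit Df = s·(H − f)/(H − s) = 10800 × (202554.0 − 54) / (202554.0 − 10800) = 10800 × 202500.0 / 191754.0 ≈ 11405 mm ≈ 11.4 m.

11.4 m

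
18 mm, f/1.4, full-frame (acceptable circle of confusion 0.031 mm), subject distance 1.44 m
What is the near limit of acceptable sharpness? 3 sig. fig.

Hyperfocal distance H = f²/(N·c) + f = 18²/(1.4 × 0.031) + 18 = 324/0.0434 + 18 ≈ 7483.4 mm ≈ 7.483 m.
Near limit Dn = s·(H − f)/(H + s − 2f) = 1440 × (7483.4 − 18) / (7483.4 + 1440 − 2 × 18) = 1440 × 7465.4 / 8887.4 ≈ 1209.6 mm ≈ 1.21 m.

1.21 m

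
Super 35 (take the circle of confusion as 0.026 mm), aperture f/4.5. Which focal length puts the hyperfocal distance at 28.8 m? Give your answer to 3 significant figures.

58.0 mm

From H = f²/(N·c) + f, with f ≪ H: f ≈ √(H·N·c) = √(28800 × 4.5 × 0.026) = √3369.6 ≈ 58.05 mm.
Exact: f² + N·c·f − N·c·H = 0 ⇒ f = (−N·c + √((N·c)² + 4·N·c·H))/2 = (−0.117 + √13478)/2 ≈ 57.990 mm ≈ 58.0 mm.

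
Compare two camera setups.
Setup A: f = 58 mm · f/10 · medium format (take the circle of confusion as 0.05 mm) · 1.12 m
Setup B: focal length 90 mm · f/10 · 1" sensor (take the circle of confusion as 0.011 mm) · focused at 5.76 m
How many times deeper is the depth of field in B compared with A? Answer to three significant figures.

2.46

Setup A: H = 58²/(10×0.05) + 58 ≈ 6786.0 mm; DoF = Df − Dn = 1329.93 − 967.31 ≈ 362.62 mm.
Setup B: H = 90²/(10×0.011) + 90 ≈ 73726.4 mm; DoF = Df − Dn = 6240.52 − 5348.19 ≈ 892.33 mm.
Ratio = 892.33 / 362.62 ≈ 2.46.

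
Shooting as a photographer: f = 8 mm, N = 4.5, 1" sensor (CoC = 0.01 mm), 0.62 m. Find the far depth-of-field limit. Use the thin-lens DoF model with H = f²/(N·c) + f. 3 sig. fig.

Hyperfocal distance H = f²/(N·c) + f = 8²/(4.5 × 0.01) + 8 = 64/0.045 + 8 ≈ 1430.2 mm ≈ 1.430 m.
Far limit Df = s·(H − f)/(H − s) = 620 × (1430.2 − 8) / (1430.2 − 620) = 620 × 1422.2 / 810.2 ≈ 1088.3 mm ≈ 1.09 m.

1.09 m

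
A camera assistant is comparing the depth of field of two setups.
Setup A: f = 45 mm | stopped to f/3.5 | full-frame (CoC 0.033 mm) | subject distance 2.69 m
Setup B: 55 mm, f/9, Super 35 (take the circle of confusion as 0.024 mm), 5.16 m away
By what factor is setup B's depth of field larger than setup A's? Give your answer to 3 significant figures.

5.22

Setup A: H = 45²/(3.5×0.033) + 45 ≈ 17577.5 mm; DoF = Df − Dn = 3167.92 − 2337.38 ≈ 830.54 mm.
Setup B: H = 55²/(9×0.024) + 55 ≈ 14059.6 mm; DoF = Df − Dn = 8119.9 − 3781.5 ≈ 4338.4 mm.
Ratio = 4338.4 / 830.54 ≈ 5.22.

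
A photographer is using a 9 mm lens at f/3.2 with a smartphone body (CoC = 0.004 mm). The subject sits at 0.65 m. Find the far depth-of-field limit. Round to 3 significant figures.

Hyperfocal distance H = f²/(N·c) + f = 9²/(3.2 × 0.004) + 9 = 81/0.0128 + 9 ≈ 6337.1 mm ≈ 6.337 m.
Far limit Df = s·(H − f)/(H − s) = 650 × (6337.1 − 9) / (6337.1 − 650) = 650 × 6328.1 / 5687.1 ≈ 723.26 mm ≈ 0.723 m.

0.723 m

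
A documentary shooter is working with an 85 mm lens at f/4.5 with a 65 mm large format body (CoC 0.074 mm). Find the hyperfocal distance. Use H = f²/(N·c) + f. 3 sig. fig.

21.8 m

Hyperfocal distance H = f²/(N·c) + f = 85²/(4.5 × 0.074) + 85 = 7225/0.333 + 85 ≈ 21781.7 mm ≈ 21.8 m.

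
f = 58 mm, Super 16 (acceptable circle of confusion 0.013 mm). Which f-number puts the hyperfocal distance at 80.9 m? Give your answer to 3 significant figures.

Rearrange H = f²/(N·c) + f for N: N = f² / ((H − f)·c).
N = 58² / ((80900 − 58) × 0.013) = 3364 / 1051 ≈ 3.20.

f/3.20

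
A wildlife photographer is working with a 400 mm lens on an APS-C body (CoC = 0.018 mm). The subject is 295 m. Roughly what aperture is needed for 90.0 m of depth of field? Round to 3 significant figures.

f/4.50

Write h = H − f = f²/(N·c). The thin-lens limits are Dn = s·h/(h + (s−f)) and Df = s·h/(h − (s−f)), so DoF = Df − Dn = 2·s·(s−f)·h / (h² − (s−f)²).
That is a quadratic in h: DoF·h² − 2·s·(s−f)·h − DoF·(s−f)² = 0 ⇒ h = (s−f)·(s + √(s² + DoF²)) / DoF = 294600 × (295000 + √(295000² + 90000²)) / 90000 = 294600 × (295000 + 308423) / 90000 ≈ 1975206 mm.
Then N = f²/(c·h) = 400² / (0.018 × 1975206) = 160000 / 35554 ≈ 4.50.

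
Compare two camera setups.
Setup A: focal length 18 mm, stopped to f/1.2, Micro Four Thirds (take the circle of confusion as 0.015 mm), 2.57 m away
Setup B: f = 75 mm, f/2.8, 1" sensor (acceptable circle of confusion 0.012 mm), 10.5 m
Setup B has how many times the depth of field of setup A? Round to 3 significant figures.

Setup A: H = 18²/(1.2×0.015) + 18 ≈ 18018.0 mm; DoF = Df − Dn = 2994.56 − 2250.88 ≈ 743.68 mm.
Setup B: H = 75²/(2.8×0.012) + 75 ≈ 167485.7 mm; DoF = Df − Dn = 11197.3 − 9884.5 ≈ 1312.8 mm.
Ratio = 1312.8 / 743.68 ≈ 1.77.

1.77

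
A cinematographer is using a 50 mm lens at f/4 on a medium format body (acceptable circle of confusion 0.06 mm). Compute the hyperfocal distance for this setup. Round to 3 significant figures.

10.5 m

Hyperfocal distance H = f²/(N·c) + f = 50²/(4 × 0.06) + 50 = 2500/0.24 + 50 ≈ 10466.7 mm ≈ 10.5 m.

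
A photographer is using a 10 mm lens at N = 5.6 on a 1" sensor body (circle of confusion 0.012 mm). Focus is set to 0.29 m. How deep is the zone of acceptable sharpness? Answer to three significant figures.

Hyperfocal distance H = f²/(N·c) + f = 10²/(5.6 × 0.012) + 10 = 100/0.0672 + 10 ≈ 1498.1 mm ≈ 1.498 m.
Near limit Dn = s·(H − f)/(H + s − 2f) = 290 × (1498.1 − 10) / (1498.1 + 290 − 2 × 10) = 290 × 1488.1 / 1768.1 ≈ 244.07 mm.
Far limit Df = s·(H − f)/(H − s) = 290 × (1498.1 − 10) / (1498.1 − 290) = 290 × 1488.1 / 1208.1 ≈ 357.21 mm.
Depth of field = Df − Dn = 357.21 − 244.07 ≈ 113.14 mm.

113 mm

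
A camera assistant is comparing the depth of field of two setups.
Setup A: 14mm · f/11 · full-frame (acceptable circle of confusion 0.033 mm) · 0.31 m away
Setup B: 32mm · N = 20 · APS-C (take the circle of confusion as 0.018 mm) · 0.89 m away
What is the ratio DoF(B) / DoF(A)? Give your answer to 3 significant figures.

1.22

Setup A: H = 14²/(11×0.033) + 14 ≈ 553.9 mm; DoF = Df − Dn = 686.15 − 200.23 ≈ 485.92 mm.
Setup B: H = 32²/(20×0.018) + 32 ≈ 2876.4 mm; DoF = Df − Dn = 1274.42 − 683.75 ≈ 590.67 mm.
Ratio = 590.67 / 485.92 ≈ 1.22.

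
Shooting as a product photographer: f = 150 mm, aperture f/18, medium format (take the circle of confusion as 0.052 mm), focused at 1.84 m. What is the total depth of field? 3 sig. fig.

260 mm

Hyperfocal distance H = f²/(N·c) + f = 150²/(18 × 0.052) + 150 = 22500/0.936 + 150 ≈ 24188.5 mm ≈ 24.19 m.
Near limit Dn = s·(H − f)/(H + s − 2f) = 1840 × (24188.5 − 150) / (24188.5 + 1840 − 2 × 150) = 1840 × 24038.5 / 25728.5 ≈ 1719.14 mm.
Far limit Df = s·(H − f)/(H − s) = 1840 × (24188.5 − 150) / (24188.5 − 1840) = 1840 × 24038.5 / 22348.5 ≈ 1979.14 mm.
Depth of field = Df − Dn = 1979.14 − 1719.14 ≈ 260.00 mm.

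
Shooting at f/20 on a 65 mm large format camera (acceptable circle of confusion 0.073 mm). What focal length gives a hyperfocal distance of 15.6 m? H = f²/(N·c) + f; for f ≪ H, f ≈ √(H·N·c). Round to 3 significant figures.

From H = f²/(N·c) + f, with f ≪ H: f ≈ √(H·N·c) = √(15600 × 20 × 0.073) = √22776 ≈ 150.9 mm.
Exact: f² + N·c·f − N·c·H = 0 ⇒ f = (−N·c + √((N·c)² + 4·N·c·H))/2 = (−1.46 + √91106)/2 ≈ 150.19 mm ≈ 150 mm.

150 mm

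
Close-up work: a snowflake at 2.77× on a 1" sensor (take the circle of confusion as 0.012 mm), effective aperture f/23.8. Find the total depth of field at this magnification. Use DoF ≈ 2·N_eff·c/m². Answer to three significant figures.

0.0744 mm

At magnification m, DoF ≈ 2·N_eff·c/m² = 2 × 23.8 × 0.012 / 2.77² = 0.5712 / 7.673 ≈ 0.0744 mm.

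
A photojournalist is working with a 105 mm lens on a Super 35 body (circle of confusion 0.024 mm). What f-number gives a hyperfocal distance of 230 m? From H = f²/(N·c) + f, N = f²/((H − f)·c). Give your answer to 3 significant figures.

f/2.00

Rearrange H = f²/(N·c) + f for N: N = f² / ((H − f)·c).
N = 105² / ((230000 − 105) × 0.024) = 11025 / 5517 ≈ 2.00.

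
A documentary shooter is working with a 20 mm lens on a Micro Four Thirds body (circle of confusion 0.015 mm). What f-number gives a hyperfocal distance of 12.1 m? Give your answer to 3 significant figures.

f/2.21

Rearrange H = f²/(N·c) + f for N: N = f² / ((H − f)·c).
N = 20² / ((12100 − 20) × 0.015) = 400 / 181.2 ≈ 2.21.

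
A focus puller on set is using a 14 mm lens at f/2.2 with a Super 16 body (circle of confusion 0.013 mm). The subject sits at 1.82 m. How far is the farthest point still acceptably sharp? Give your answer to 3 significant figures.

2.47 m

Hyperfocal distance H = f²/(N·c) + f = 14²/(2.2 × 0.013) + 14 = 196/0.0286 + 14 ≈ 6867.1 mm ≈ 6.867 m.
Far limit Df = s·(H − f)/(H − s) = 1820 × (6867.1 − 14) / (6867.1 − 1820) = 1820 × 6853.1 / 5047.1 ≈ 2471.2 mm ≈ 2.47 m.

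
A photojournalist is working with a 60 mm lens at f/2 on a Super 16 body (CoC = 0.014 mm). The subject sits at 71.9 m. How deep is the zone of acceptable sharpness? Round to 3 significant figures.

117 m

Hyperfocal distance H = f²/(N·c) + f = 60²/(2 × 0.014) + 60 = 3600/0.028 + 60 ≈ 128631.4 mm ≈ 128.6 m.
Near limit Dn = s·(H − f)/(H + s − 2f) = 71900 × (128631.4 − 60) / (128631.4 + 71900 − 2 × 60) = 71900 × 128571.4 / 200411.4 ≈ 46127 mm.
Far limit Df = s·(H − f)/(H − s) = 71900 × (128631.4 − 60) / (128631.4 − 71900) = 71900 × 128571.4 / 56731.4 ≈ 162948 mm.
Depth of field = Df − Dn = 162948 − 46127 ≈ 116821 mm ≈ 117 m.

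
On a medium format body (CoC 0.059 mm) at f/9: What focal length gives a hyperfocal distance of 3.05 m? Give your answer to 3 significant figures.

40.0 mm

From H = f²/(N·c) + f, with f ≪ H: f ≈ √(H·N·c) = √(3050 × 9 × 0.059) = √1619.5 ≈ 40.24 mm.
Exact: f² + N·c·f − N·c·H = 0 ⇒ f = (−N·c + √((N·c)² + 4·N·c·H))/2 = (−0.531 + √6478.5)/2 ≈ 39.979 mm ≈ 40.0 mm.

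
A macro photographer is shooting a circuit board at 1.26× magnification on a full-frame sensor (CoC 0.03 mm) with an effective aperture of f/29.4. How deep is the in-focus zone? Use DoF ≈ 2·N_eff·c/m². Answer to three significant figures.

At magnification m, DoF ≈ 2·N_eff·c/m² = 2 × 29.4 × 0.03 / 1.26² = 1.764 / 1.588 ≈ 1.11 mm.

1.11 mm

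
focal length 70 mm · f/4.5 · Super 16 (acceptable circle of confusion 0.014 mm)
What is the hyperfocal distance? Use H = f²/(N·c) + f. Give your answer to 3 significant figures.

77.8 m

Hyperfocal distance H = f²/(N·c) + f = 70²/(4.5 × 0.014) + 70 = 4900/0.063 + 70 ≈ 77847.8 mm ≈ 77.8 m.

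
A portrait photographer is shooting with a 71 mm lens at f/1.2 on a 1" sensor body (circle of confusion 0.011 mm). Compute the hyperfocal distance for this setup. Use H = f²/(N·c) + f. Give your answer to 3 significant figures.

382 m

Hyperfocal distance H = f²/(N·c) + f = 71²/(1.2 × 0.011) + 71 = 5041/0.0132 + 71 ≈ 381964.9 mm ≈ 382 m.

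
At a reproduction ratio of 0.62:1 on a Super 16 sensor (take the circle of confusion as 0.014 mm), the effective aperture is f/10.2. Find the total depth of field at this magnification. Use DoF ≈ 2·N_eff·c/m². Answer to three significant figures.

0.743 mm

At magnification m, DoF ≈ 2·N_eff·c/m² = 2 × 10.2 × 0.014 / 0.62² = 0.2856 / 0.3844 ≈ 0.743 mm.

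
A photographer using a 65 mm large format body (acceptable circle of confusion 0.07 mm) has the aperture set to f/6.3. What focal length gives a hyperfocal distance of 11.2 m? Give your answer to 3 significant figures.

70.1 mm

From H = f²/(N·c) + f, with f ≪ H: f ≈ √(H·N·c) = √(11200 × 6.3 × 0.07) = √4939.2 ≈ 70.28 mm.
Exact: f² + N·c·f − N·c·H = 0 ⇒ f = (−N·c + √((N·c)² + 4·N·c·H))/2 = (−0.441 + √19757)/2 ≈ 70.059 mm ≈ 70.1 mm.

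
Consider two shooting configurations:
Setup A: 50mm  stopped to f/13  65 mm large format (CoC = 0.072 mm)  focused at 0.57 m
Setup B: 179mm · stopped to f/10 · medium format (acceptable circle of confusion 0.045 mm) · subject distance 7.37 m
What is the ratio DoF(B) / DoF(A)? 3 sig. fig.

Setup A: H = 50²/(13×0.072) + 50 ≈ 2720.9 mm; DoF = Df − Dn = 707.80 − 477.11 ≈ 230.69 mm.
Setup B: H = 179²/(10×0.045) + 179 ≈ 71381.2 mm; DoF = Df − Dn = 8197.9 − 6694.0 ≈ 1503.9 mm.
Ratio = 1503.9 / 230.69 ≈ 6.52.

6.52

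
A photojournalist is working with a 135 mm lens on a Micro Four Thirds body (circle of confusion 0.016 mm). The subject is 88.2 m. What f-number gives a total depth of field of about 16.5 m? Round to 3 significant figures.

Write h = H − f = f²/(N·c). The thin-lens limits are Dn = s·h/(h + (s−f)) and Df = s·h/(h − (s−f)), so DoF = Df − Dn = 2·s·(s−f)·h / (h² − (s−f)²).
That is a quadratic in h: DoF·h² − 2·s·(s−f)·h − DoF·(s−f)² = 0 ⇒ h = (s−f)·(s + √(s² + DoF²)) / DoF = 88065 × (88200 + √(88200² + 16500²)) / 16500 = 88065 × (88200 + 89730.1) / 16500 ≈ 949661 mm.
Then N = f²/(c·h) = 135² / (0.016 × 949661) = 18225 / 15195 ≈ 1.20.

f/1.20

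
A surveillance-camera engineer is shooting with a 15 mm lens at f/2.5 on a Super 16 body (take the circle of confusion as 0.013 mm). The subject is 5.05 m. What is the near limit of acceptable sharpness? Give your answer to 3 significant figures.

Hyperfocal distance H = f²/(N·c) + f = 15²/(2.5 × 0.013) + 15 = 225/0.0325 + 15 ≈ 6938.1 mm ≈ 6.938 m.
Near limit Dn = s·(H − f)/(H + s − 2f) = 5050 × (6938.1 − 15) / (6938.1 + 5050 − 2 × 15) = 5050 × 6923.1 / 11958.1 ≈ 2923.7 mm ≈ 2.92 m.

2.92 m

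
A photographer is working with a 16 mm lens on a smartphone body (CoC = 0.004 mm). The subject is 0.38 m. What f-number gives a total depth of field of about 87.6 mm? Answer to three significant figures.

Write h = H − f = f²/(N·c). The thin-lens limits are Dn = s·h/(h + (s−f)) and Df = s·h/(h − (s−f)), so DoF = Df − Dn = 2·s·(s−f)·h / (h² − (s−f)²).
That is a quadratic in h: DoF·h² − 2·s·(s−f)·h − DoF·(s−f)² = 0 ⇒ h = (s−f)·(s + √(s² + DoF²)) / DoF = 364 × (380 + √(380² + 87.6²)) / 87.6 = 364 × (380 + 389.966) / 87.6 ≈ 3199.4 mm.
Then N = f²/(c·h) = 16² / (0.004 × 3199.4) = 256 / 12.798 ≈ 20.

f/20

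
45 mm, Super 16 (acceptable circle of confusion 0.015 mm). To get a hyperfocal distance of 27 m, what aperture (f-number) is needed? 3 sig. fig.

f/5.01

Rearrange H = f²/(N·c) + f for N: N = f² / ((H − f)·c).
N = 45² / ((27000 − 45) × 0.015) = 2025 / 404.3 ≈ 5.01.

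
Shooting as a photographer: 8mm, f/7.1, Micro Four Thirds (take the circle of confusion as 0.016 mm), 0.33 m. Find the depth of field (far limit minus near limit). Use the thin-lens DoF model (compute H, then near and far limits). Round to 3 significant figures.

0.560 m

Hyperfocal distance H = f²/(N·c) + f = 8²/(7.1 × 0.016) + 8 = 64/0.1136 + 8 ≈ 571.4 mm ≈ 0.571 m.
Near limit Dn = s·(H − f)/(H + s − 2f) = 330 × (571.4 − 8) / (571.4 + 330 − 2 × 8) = 330 × 563.4 / 885.4 ≈ 209.98 mm.
Far limit Df = s·(H − f)/(H − s) = 330 × (571.4 − 8) / (571.4 − 330) = 330 × 563.4 / 241.4 ≈ 770.22 mm.
Depth of field = Df − Dn = 770.22 − 209.98 ≈ 560.24 mm ≈ 0.560 m.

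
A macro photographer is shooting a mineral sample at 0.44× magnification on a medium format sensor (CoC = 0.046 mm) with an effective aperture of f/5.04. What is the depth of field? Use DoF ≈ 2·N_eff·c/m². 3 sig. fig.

2.40 mm

At magnification m, DoF ≈ 2·N_eff·c/m² = 2 × 5.04 × 0.046 / 0.44² = 0.4637 / 0.1936 ≈ 2.4 mm.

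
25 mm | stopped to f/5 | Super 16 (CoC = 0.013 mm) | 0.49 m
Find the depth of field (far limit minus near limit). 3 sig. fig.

Hyperfocal distance H = f²/(N·c) + f = 25²/(5 × 0.013) + 25 = 625/0.065 + 25 ≈ 9640.4 mm ≈ 9.640 m.
Near limit Dn = s·(H − f)/(H + s − 2f) = 490 × (9640.4 − 25) / (9640.4 + 490 − 2 × 25) = 490 × 9615.4 / 10080.4 ≈ 467.397 mm.
Far limit Df = s·(H − f)/(H − s) = 490 × (9640.4 − 25) / (9640.4 − 490) = 490 × 9615.4 / 9150.4 ≈ 514.901 mm.
Depth of field = Df − Dn = 514.901 − 467.397 ≈ 47.504 mm.

47.5 mm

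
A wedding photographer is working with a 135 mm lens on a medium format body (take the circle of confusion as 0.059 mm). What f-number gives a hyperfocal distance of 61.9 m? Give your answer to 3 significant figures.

Rearrange H = f²/(N·c) + f for N: N = f² / ((H − f)·c).
N = 135² / ((61900 − 135) × 0.059) = 18225 / 3644 ≈ 5.

f/5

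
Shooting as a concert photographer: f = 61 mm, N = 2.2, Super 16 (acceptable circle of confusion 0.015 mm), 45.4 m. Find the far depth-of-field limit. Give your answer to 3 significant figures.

75.9 m

Hyperfocal distance H = f²/(N·c) + f = 61²/(2.2 × 0.015) + 61 = 3721/0.033 + 61 ≈ 112818.6 mm ≈ 112.8 m.
Far limit Df = s·(H − f)/(H − s) = 45400 × (112818.6 − 61) / (112818.6 − 45400) = 45400 × 112757.6 / 67418.6 ≈ 75932 mm ≈ 75.9 m.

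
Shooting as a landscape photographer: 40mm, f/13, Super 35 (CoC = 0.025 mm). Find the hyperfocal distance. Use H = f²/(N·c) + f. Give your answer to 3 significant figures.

4.96 m

Hyperfocal distance H = f²/(N·c) + f = 40²/(13 × 0.025) + 40 = 1600/0.325 + 40 ≈ 4963.1 mm ≈ 4.96 m.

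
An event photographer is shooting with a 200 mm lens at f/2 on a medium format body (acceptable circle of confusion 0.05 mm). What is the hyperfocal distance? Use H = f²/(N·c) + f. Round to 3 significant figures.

400 m

Hyperfocal distance H = f²/(N·c) + f = 200²/(2 × 0.05) + 200 = 40000/0.1 + 200 ≈ 400200.0 mm ≈ 400 m.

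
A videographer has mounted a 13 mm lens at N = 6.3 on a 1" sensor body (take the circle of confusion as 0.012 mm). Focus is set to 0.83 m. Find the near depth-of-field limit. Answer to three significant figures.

Hyperfocal distance H = f²/(N·c) + f = 13²/(6.3 × 0.012) + 13 = 169/0.0756 + 13 ≈ 2248.4 mm ≈ 2.248 m.
Near limit Dn = s·(H − f)/(H + s − 2f) = 830 × (2248.4 − 13) / (2248.4 + 830 − 2 × 13) = 830 × 2235.4 / 3052.4 ≈ 607.85 mm ≈ 0.608 m.

0.608 m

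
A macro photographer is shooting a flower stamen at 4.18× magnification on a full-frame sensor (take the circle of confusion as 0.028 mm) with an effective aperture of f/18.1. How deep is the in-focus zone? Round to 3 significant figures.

At magnification m, DoF ≈ 2·N_eff·c/m² = 2 × 18.1 × 0.028 / 4.18² = 1.014 / 17.47 ≈ 0.058 mm.

0.0580 mm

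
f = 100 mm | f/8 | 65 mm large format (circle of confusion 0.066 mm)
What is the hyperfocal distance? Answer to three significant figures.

19.0 m

Hyperfocal distance H = f²/(N·c) + f = 100²/(8 × 0.066) + 100 = 10000/0.528 + 100 ≈ 19039.4 mm ≈ 19.0 m.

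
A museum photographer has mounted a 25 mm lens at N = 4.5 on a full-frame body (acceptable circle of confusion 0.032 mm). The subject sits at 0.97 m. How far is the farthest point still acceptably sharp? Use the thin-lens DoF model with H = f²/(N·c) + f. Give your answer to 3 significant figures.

1.24 m

Hyperfocal distance H = f²/(N·c) + f = 25²/(4.5 × 0.032) + 25 = 625/0.144 + 25 ≈ 4365.3 mm ≈ 4.365 m.
Far limit Df = s·(H − f)/(H − s) = 970 × (4365.3 − 25) / (4365.3 − 970) = 970 × 4340.3 / 3395.3 ≈ 1240.0 mm ≈ 1.24 m.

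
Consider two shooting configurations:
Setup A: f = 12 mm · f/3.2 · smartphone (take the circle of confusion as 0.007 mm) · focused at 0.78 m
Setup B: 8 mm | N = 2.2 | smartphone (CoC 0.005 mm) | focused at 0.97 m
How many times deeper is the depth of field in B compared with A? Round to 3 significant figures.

Setup A: H = 12²/(3.2×0.007) + 12 ≈ 6440.6 mm; DoF = Df − Dn = 885.83 − 696.76 ≈ 189.07 mm.
Setup B: H = 8²/(2.2×0.005) + 8 ≈ 5826.2 mm; DoF = Df − Dn = 1162.16 − 832.37 ≈ 329.79 mm.
Ratio = 329.79 / 189.07 ≈ 1.74.

1.74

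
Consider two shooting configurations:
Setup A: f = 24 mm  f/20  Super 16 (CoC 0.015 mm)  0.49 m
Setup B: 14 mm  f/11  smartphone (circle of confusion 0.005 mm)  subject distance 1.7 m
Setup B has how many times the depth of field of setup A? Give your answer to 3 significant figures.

8.20

Setup A: H = 24²/(20×0.015) + 24 ≈ 1944.0 mm; DoF = Df − Dn = 647.04 − 394.30 ≈ 252.74 mm.
Setup B: H = 14²/(11×0.005) + 14 ≈ 3577.6 mm; DoF = Df − Dn = 3226.5 − 1154.0 ≈ 2072.5 mm.
Ratio = 2072.5 / 252.74 ≈ 8.20.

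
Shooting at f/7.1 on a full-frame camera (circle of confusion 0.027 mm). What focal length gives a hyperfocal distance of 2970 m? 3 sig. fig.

754 mm

From H = f²/(N·c) + f, with f ≪ H: f ≈ √(H·N·c) = √(2970000 × 7.1 × 0.027) = √569349 ≈ 754.6 mm.
Exact: f² + N·c·f − N·c·H = 0 ⇒ f = (−N·c + √((N·c)² + 4·N·c·H))/2 = (−0.1917 + √2277396)/2 ≈ 754.46 mm ≈ 754 mm.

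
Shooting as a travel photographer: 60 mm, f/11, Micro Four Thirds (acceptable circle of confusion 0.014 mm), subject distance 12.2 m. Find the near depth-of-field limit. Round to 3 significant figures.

Hyperfocal distance H = f²/(N·c) + f = 60²/(11 × 0.014) + 60 = 3600/0.154 + 60 ≈ 23436.6 mm ≈ 23.44 m.
Near limit Dn = s·(H − f)/(H + s − 2f) = 12200 × (23436.6 − 60) / (23436.6 + 12200 − 2 × 60) = 12200 × 23376.6 / 35516.6 ≈ 8029.9 mm ≈ 8.03 m.

8.03 m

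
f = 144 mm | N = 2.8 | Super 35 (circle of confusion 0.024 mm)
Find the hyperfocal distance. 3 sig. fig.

309 m

Hyperfocal distance H = f²/(N·c) + f = 144²/(2.8 × 0.024) + 144 = 20736/0.0672 + 144 ≈ 308715.4 mm ≈ 309 m.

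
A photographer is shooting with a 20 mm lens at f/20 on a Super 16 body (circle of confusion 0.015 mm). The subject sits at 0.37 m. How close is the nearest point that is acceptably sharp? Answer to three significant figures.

Hyperfocal distance H = f²/(N·c) + f = 20²/(20 × 0.015) + 20 = 400/0.3 + 20 ≈ 1353.3 mm ≈ 1.353 m.
Near limit Dn = s·(H − f)/(H + s − 2f) = 370 × (1353.3 − 20) / (1353.3 + 370 − 2 × 20) = 370 × 1333.3 / 1683.3 ≈ 293.07 mm.

293 mm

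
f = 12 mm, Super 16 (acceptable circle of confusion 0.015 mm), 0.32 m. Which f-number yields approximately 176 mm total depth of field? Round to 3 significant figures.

Write h = H − f = f²/(N·c). The thin-lens limits are Dn = s·h/(h + (s−f)) and Df = s·h/(h − (s−f)), so DoF = Df − Dn = 2·s·(s−f)·h / (h² − (s−f)²).
That is a quadratic in h: DoF·h² − 2·s·(s−f)·h − DoF·(s−f)² = 0 ⇒ h = (s−f)·(s + √(s² + DoF²)) / DoF = 308 × (320 + √(320² + 176²)) / 176 = 308 × (320 + 365.207) / 176 ≈ 1199.1 mm.
Then N = f²/(c·h) = 12² / (0.015 × 1199.1) = 144 / 17.987 ≈ 8.01.

f/8.01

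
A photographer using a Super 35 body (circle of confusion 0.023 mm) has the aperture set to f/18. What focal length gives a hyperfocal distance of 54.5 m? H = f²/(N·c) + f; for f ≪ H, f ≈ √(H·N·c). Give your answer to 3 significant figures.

150 mm

From H = f²/(N·c) + f, with f ≪ H: f ≈ √(H·N·c) = √(54500 × 18 × 0.023) = √22563 ≈ 150.2 mm.
The +f correction barely moves this — solving exactly, f² + N·c·f − N·c·H = 0 ⇒ f = (−N·c + √((N·c)² + 4·N·c·H))/2 = (−0.414 + √90252)/2 ≈ 150.00 mm, so f ≈ 150 mm.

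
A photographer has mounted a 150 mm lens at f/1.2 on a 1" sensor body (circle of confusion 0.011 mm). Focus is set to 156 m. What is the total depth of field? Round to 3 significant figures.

Hyperfocal distance H = f²/(N·c) + f = 150²/(1.2 × 0.011) + 150 = 22500/0.0132 + 150 ≈ 1704695.5 mm ≈ 1705 m.
Near limit Dn = s·(H − f)/(H + s − 2f) = 156000 × (1704695.5 − 150) / (1704695.5 + 156000 − 2 × 150) = 156000 × 1704545.5 / 1860395.5 ≈ 142931 mm.
Far limit Df = s·(H − f)/(H − s) = 156000 × (1704695.5 − 150) / (1704695.5 − 156000) = 156000 × 1704545.5 / 1548695.5 ≈ 171699 mm.
Depth of field = Df − Dn = 171699 − 142931 ≈ 28768 mm ≈ 28.8 m.

28.8 m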